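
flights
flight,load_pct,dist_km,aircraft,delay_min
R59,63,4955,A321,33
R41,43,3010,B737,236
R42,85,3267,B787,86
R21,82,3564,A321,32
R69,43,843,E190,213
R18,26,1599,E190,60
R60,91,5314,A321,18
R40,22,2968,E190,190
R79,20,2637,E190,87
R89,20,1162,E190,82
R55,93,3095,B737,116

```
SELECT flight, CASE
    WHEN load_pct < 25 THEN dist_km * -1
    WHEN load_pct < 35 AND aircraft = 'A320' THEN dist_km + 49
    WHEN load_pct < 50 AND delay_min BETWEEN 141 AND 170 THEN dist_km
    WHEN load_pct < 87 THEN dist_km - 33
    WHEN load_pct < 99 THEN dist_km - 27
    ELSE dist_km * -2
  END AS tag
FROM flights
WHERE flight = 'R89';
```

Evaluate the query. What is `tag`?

-1162

flight = R89: load_pct=20, dist_km=1162, aircraft=E190, delay_min=82.
load_pct < 25 → true → -1162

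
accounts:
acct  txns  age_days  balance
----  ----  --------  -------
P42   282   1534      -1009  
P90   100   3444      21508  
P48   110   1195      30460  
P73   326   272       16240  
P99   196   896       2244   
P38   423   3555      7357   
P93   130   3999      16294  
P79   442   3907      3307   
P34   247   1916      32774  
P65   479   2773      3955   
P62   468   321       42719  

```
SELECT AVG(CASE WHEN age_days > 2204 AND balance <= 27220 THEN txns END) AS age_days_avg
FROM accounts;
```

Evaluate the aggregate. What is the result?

314.8

acct=P42: ✗
acct=P90: ✓ → 100
acct=P48: ✗
acct=P73: ✗
acct=P99: ✗
acct=P38: ✓ → 423
acct=P93: ✓ → 130
acct=P79: ✓ → 442
acct=P34: ✗
acct=P65: ✓ → 479
acct=P62: ✗
age_days_avg = (100 + 423 + 130 + 442 + 479) / 5 = 314.8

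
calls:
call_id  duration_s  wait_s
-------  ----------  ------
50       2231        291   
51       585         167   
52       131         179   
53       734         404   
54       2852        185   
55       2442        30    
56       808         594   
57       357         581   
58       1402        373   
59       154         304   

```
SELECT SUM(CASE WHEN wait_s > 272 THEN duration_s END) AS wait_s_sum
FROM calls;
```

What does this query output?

call_id=50: ✓ → 2231
call_id=51: ✗
call_id=52: ✗
call_id=53: ✓ → 734
call_id=54: ✗
call_id=55: ✗
call_id=56: ✓ → 808
call_id=57: ✓ → 357
call_id=58: ✓ → 1402
call_id=59: ✓ → 154
wait_s_sum = 2231 + 734 + 808 + 357 + 1402 + 154 = 5686

5686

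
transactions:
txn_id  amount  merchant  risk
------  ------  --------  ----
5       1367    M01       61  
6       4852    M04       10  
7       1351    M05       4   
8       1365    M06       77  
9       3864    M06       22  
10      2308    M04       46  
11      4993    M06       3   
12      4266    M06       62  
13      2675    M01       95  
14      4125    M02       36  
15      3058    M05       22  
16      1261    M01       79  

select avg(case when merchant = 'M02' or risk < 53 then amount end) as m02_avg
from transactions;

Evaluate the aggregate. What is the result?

txn_id=5: ✗
txn_id=6: ✓ → 4852
txn_id=7: ✓ → 1351
txn_id=8: ✗
txn_id=9: ✓ → 3864
txn_id=10: ✓ → 2308
txn_id=11: ✓ → 4993
txn_id=12: ✗
txn_id=13: ✗
txn_id=14: ✓ → 4125
txn_id=15: ✓ → 3058
txn_id=16: ✗
m02_avg = (4852 + 1351 + 3864 + 2308 + 4993 + 4125 + 3058) / 7 = 3507.2857142857

3507.2857142857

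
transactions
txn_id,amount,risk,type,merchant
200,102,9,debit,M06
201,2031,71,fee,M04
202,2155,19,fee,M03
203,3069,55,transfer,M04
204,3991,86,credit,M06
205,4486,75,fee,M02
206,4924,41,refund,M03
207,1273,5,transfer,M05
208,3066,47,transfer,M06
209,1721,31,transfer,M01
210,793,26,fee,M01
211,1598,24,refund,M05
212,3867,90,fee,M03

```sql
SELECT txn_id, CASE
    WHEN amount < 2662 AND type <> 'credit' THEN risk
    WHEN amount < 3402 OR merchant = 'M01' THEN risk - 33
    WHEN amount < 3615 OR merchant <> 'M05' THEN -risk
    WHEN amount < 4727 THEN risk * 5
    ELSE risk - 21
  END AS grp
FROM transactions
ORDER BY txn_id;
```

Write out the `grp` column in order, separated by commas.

9, 71, 19, 22, -86, -75, -41, 5, 14, 31, 26, 24, -90

txn_id=200: amount < 2662 AND type <> 'credit' → 9
txn_id=201: amount < 2662 AND type <> 'credit' → 71
txn_id=202: amount < 2662 AND type <> 'credit' → 19
txn_id=203: amount < 3402 OR merchant = 'M01' → 22
txn_id=204: amount < 3615 OR merchant <> 'M05' → -86
txn_id=205: amount < 3615 OR merchant <> 'M05' → -75
txn_id=206: amount < 3615 OR merchant <> 'M05' → -41
txn_id=207: amount < 2662 AND type <> 'credit' → 5
txn_id=208: amount < 3402 OR merchant = 'M01' → 14
txn_id=209: amount < 2662 AND type <> 'credit' → 31
txn_id=210: amount < 2662 AND type <> 'credit' → 26
txn_id=211: amount < 2662 AND type <> 'credit' → 24
txn_id=212: amount < 3615 OR merchant <> 'M05' → -90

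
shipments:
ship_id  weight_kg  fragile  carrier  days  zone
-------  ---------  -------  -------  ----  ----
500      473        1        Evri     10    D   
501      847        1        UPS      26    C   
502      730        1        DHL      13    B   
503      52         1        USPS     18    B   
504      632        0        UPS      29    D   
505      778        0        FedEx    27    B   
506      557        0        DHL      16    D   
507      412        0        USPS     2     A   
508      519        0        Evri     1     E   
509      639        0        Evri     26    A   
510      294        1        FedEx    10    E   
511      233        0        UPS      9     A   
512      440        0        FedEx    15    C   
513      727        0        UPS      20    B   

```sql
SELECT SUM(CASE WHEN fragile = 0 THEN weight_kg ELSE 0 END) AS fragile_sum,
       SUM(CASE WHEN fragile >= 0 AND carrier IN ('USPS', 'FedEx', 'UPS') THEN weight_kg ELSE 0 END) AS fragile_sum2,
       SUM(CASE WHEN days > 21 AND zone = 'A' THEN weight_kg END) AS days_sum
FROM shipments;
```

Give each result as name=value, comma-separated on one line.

fragile_sum=4937, fragile_sum2=4415, days_sum=639

[fragile_sum: fragile = 0]
ship_id=500: ✗
ship_id=501: ✗
ship_id=502: ✗
ship_id=503: ✗
ship_id=504: ✓ → 632
ship_id=505: ✓ → 778
ship_id=506: ✓ → 557
ship_id=507: ✓ → 412
ship_id=508: ✓ → 519
ship_id=509: ✓ → 639
ship_id=510: ✗
ship_id=511: ✓ → 233
ship_id=512: ✓ → 440
ship_id=513: ✓ → 727
fragile_sum = 632 + 778 + 557 + 412 + 519 + 639 + 233 + 440 + 727 = 4937
—
[fragile_sum2: fragile >= 0 AND carrier IN ('USPS', 'FedEx', 'UPS')]
ship_id=500: ✗
ship_id=501: ✓ → 847
ship_id=502: ✗
ship_id=503: ✓ → 52
ship_id=504: ✓ → 632
ship_id=505: ✓ → 778
ship_id=506: ✗
ship_id=507: ✓ → 412
ship_id=508: ✗
ship_id=509: ✗
ship_id=510: ✓ → 294
ship_id=511: ✓ → 233
ship_id=512: ✓ → 440
ship_id=513: ✓ → 727
fragile_sum2 = 847 + 52 + 632 + 778 + 412 + 294 + 233 + 440 + 727 = 4415
—
[days_sum: days > 21 AND zone = 'A']
ship_id=500: ✗
ship_id=501: ✗
ship_id=502: ✗
ship_id=503: ✗
ship_id=504: ✗
ship_id=505: ✗
ship_id=506: ✗
ship_id=507: ✗
ship_id=508: ✗
ship_id=509: ✓ → 639
ship_id=510: ✗
ship_id=511: ✗
ship_id=512: ✗
ship_id=513: ✗
days_sum = 639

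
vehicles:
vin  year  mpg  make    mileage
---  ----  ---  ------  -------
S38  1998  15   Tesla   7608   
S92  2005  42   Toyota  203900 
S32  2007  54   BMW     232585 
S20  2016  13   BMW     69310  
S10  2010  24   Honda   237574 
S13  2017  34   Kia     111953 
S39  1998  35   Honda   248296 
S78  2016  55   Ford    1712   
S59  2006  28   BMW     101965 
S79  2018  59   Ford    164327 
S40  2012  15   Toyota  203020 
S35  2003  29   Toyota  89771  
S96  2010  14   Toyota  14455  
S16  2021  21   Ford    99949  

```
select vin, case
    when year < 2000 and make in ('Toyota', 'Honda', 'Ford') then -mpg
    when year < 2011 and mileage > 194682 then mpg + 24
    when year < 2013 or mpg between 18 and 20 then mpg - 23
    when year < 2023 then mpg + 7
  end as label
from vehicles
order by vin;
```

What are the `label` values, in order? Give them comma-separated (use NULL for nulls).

48, 41, 28, 20, 78, 6, -8, -35, -8, 5, 62, 66, 66, -9

vin=S10: year < 2011 and mileage > 194682 → 48
vin=S13: year < 2023 → 41
vin=S16: year < 2023 → 28
vin=S20: year < 2023 → 20
vin=S32: year < 2011 and mileage > 194682 → 78
vin=S35: year < 2013 or mpg between 18 and 20 → 6
vin=S38: year < 2013 or mpg between 18 and 20 → -8
vin=S39: year < 2000 and make in ('Toyota', 'Honda', 'Ford') → -35
vin=S40: year < 2013 or mpg between 18 and 20 → -8
vin=S59: year < 2013 or mpg between 18 and 20 → 5
vin=S78: year < 2023 → 62
vin=S79: year < 2023 → 66
vin=S92: year < 2011 and mileage > 194682 → 66
vin=S96: year < 2013 or mpg between 18 and 20 → -9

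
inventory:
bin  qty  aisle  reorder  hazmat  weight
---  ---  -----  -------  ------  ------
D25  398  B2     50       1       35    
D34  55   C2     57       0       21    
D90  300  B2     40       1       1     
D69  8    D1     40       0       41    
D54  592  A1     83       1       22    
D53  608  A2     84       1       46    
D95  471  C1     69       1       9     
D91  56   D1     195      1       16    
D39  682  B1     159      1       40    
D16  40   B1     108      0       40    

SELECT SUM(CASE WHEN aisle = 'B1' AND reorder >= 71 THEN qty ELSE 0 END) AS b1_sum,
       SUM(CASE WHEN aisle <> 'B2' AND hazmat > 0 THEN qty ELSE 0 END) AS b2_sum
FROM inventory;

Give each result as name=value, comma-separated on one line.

b1_sum=722, b2_sum=2409

[b1_sum: aisle = 'B1' AND reorder >= 71]
bin=D25: ✗
bin=D34: ✗
bin=D90: ✗
bin=D69: ✗
bin=D54: ✗
bin=D53: ✗
bin=D95: ✗
bin=D91: ✗
bin=D39: ✓ → 682
bin=D16: ✓ → 40
b1_sum = 682 + 40 = 722
—
[b2_sum: aisle <> 'B2' AND hazmat > 0]
bin=D25: ✗
bin=D34: ✗
bin=D90: ✗
bin=D69: ✗
bin=D54: ✓ → 592
bin=D53: ✓ → 608
bin=D95: ✓ → 471
bin=D91: ✓ → 56
bin=D39: ✓ → 682
bin=D16: ✗
b2_sum = 592 + 608 + 471 + 56 + 682 = 2409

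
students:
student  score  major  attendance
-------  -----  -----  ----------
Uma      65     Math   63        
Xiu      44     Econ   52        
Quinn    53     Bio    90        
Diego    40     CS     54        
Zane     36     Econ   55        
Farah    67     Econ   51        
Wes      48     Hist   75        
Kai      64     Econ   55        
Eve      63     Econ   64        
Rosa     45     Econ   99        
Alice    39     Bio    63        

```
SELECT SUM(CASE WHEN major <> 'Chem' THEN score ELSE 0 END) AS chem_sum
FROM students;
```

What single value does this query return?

564

student=Uma: ✓ → 65
student=Xiu: ✓ → 44
student=Quinn: ✓ → 53
student=Diego: ✓ → 40
student=Zane: ✓ → 36
student=Farah: ✓ → 67
student=Wes: ✓ → 48
student=Kai: ✓ → 64
student=Eve: ✓ → 63
student=Rosa: ✓ → 45
student=Alice: ✓ → 39
chem_sum = 65 + 44 + 53 + 40 + 36 + 67 + 48 + 64 + 63 + 45 + 39 = 564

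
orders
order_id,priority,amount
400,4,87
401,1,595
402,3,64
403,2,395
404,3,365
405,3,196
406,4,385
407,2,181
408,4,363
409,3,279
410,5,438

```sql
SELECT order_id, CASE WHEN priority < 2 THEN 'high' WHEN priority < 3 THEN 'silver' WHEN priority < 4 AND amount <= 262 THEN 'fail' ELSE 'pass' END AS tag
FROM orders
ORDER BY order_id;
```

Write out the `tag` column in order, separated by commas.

order_id=400: ELSE → pass
order_id=401: priority < 2 → high
order_id=402: priority < 4 AND amount <= 262 → fail
order_id=403: priority < 3 → silver
order_id=404: ELSE → pass
order_id=405: priority < 4 AND amount <= 262 → fail
order_id=406: ELSE → pass
order_id=407: priority < 3 → silver
order_id=408: ELSE → pass
order_id=409: ELSE → pass
order_id=410: ELSE → pass

pass, high, fail, silver, pass, fail, pass, silver, pass, pass, pass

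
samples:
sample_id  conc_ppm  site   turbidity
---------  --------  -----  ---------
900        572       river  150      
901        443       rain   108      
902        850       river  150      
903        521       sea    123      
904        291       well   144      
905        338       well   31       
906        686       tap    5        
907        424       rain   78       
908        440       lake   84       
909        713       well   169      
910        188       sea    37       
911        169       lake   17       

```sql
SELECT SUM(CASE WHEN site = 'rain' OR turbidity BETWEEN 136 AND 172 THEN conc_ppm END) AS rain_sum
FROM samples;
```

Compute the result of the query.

3293

sample_id=900: ✓ → 572
sample_id=901: ✓ → 443
sample_id=902: ✓ → 850
sample_id=903: ✗
sample_id=904: ✓ → 291
sample_id=905: ✗
sample_id=906: ✗
sample_id=907: ✓ → 424
sample_id=908: ✗
sample_id=909: ✓ → 713
sample_id=910: ✗
sample_id=911: ✗
rain_sum = 572 + 443 + 850 + 291 + 424 + 713 = 3293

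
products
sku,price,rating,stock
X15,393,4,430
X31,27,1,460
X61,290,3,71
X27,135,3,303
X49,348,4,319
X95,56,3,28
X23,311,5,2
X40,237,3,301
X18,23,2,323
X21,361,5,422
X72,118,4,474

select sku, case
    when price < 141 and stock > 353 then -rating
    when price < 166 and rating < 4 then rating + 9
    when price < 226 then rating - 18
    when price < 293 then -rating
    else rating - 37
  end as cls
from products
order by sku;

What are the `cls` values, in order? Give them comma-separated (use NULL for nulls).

sku=X15: ELSE → -33
sku=X18: price < 166 and rating < 4 → 11
sku=X21: ELSE → -32
sku=X23: ELSE → -32
sku=X27: price < 166 and rating < 4 → 12
sku=X31: price < 141 and stock > 353 → -1
sku=X40: price < 293 → -3
sku=X49: ELSE → -33
sku=X61: price < 293 → -3
sku=X72: price < 141 and stock > 353 → -4
sku=X95: price < 166 and rating < 4 → 12

-33, 11, -32, -32, 12, -1, -3, -33, -3, -4, 12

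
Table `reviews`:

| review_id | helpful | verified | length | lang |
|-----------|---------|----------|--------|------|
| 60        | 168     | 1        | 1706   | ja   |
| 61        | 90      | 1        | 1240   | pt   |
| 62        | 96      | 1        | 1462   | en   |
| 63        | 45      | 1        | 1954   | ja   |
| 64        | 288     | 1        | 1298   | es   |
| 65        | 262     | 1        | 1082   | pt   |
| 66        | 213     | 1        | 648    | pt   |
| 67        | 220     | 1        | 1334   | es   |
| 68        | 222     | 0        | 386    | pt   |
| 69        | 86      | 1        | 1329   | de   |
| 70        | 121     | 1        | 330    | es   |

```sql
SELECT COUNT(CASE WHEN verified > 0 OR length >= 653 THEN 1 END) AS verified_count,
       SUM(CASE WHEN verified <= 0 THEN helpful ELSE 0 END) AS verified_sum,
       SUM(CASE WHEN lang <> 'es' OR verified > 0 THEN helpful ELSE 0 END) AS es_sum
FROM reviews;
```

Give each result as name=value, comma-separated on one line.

[verified_count: verified > 0 OR length >= 653]
review_id=60: ✓ → 1
review_id=61: ✓ → 1
review_id=62: ✓ → 1
review_id=63: ✓ → 1
review_id=64: ✓ → 1
review_id=65: ✓ → 1
review_id=66: ✓ → 1
review_id=67: ✓ → 1
review_id=68: ✗
review_id=69: ✓ → 1
review_id=70: ✓ → 1
verified_count = COUNT(1, 1, 1, 1, 1, 1, 1, 1, 1, 1) = 10
—
[verified_sum: verified <= 0]
review_id=60: ✗
review_id=61: ✗
review_id=62: ✗
review_id=63: ✗
review_id=64: ✗
review_id=65: ✗
review_id=66: ✗
review_id=67: ✗
review_id=68: ✓ → 222
review_id=69: ✗
review_id=70: ✗
verified_sum = 222
—
[es_sum: lang <> 'es' OR verified > 0]
review_id=60: ✓ → 168
review_id=61: ✓ → 90
review_id=62: ✓ → 96
review_id=63: ✓ → 45
review_id=64: ✓ → 288
review_id=65: ✓ → 262
review_id=66: ✓ → 213
review_id=67: ✓ → 220
review_id=68: ✓ → 222
review_id=69: ✓ → 86
review_id=70: ✓ → 121
es_sum = 168 + 90 + 96 + 45 + 288 + 262 + 213 + 220 + 222 + 86 + 121 = 1811

verified_count=10, verified_sum=222, es_sum=1811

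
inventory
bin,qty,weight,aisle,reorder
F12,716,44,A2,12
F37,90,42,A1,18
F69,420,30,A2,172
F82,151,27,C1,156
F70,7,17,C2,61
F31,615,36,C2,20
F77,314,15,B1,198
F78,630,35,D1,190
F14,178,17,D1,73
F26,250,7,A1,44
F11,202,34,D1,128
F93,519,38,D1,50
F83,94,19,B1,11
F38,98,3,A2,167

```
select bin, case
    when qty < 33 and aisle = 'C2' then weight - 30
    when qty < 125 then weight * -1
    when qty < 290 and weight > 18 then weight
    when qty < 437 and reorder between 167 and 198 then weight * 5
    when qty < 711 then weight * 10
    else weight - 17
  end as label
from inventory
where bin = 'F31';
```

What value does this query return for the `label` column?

bin = F31: qty=615, weight=36, aisle=C2, reorder=20.
qty < 33 and aisle = 'C2' → false
qty < 125 → false
qty < 290 and weight > 18 → false
qty < 437 and reorder between 167 and 198 → false
qty < 711 → true → 360

360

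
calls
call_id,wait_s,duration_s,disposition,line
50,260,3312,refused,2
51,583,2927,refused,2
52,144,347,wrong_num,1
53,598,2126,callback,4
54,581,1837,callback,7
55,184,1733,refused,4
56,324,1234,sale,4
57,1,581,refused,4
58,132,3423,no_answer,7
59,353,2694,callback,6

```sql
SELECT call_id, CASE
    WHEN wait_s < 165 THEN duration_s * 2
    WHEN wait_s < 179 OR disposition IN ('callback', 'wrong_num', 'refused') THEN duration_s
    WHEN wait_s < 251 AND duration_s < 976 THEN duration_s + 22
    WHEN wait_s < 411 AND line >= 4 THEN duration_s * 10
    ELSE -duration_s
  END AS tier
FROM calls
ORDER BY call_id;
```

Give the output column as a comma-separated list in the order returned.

call_id=50: wait_s < 179 OR disposition IN ('callback', 'wrong_num', 'refused') → 3312
call_id=51: wait_s < 179 OR disposition IN ('callback', 'wrong_num', 'refused') → 2927
call_id=52: wait_s < 165 → 694
call_id=53: wait_s < 179 OR disposition IN ('callback', 'wrong_num', 'refused') → 2126
call_id=54: wait_s < 179 OR disposition IN ('callback', 'wrong_num', 'refused') → 1837
call_id=55: wait_s < 179 OR disposition IN ('callback', 'wrong_num', 'refused') → 1733
call_id=56: wait_s < 411 AND line >= 4 → 12340
call_id=57: wait_s < 165 → 1162
call_id=58: wait_s < 165 → 6846
call_id=59: wait_s < 179 OR disposition IN ('callback', 'wrong_num', 'refused') → 2694

3312, 2927, 694, 2126, 1837, 1733, 12340, 1162, 6846, 2694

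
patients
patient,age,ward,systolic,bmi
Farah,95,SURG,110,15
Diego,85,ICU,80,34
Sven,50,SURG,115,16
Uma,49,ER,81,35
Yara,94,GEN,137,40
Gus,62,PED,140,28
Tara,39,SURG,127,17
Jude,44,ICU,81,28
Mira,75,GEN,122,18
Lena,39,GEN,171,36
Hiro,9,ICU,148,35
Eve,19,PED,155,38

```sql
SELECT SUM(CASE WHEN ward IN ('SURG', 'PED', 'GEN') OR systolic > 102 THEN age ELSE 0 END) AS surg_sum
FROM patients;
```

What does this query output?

patient=Farah: ✓ → 95
patient=Diego: ✗
patient=Sven: ✓ → 50
patient=Uma: ✗
patient=Yara: ✓ → 94
patient=Gus: ✓ → 62
patient=Tara: ✓ → 39
patient=Jude: ✗
patient=Mira: ✓ → 75
patient=Lena: ✓ → 39
patient=Hiro: ✓ → 9
patient=Eve: ✓ → 19
surg_sum = 95 + 50 + 94 + 62 + 39 + 75 + 39 + 9 + 19 = 482

482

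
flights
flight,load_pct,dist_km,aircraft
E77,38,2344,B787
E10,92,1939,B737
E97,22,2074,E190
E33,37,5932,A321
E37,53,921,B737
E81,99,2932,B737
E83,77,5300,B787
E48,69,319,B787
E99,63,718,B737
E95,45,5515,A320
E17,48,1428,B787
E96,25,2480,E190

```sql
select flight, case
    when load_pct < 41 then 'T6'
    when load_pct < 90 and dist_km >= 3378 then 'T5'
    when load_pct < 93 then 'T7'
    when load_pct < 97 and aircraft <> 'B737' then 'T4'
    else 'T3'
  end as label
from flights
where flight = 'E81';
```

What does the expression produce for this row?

flight = E81: load_pct=99, dist_km=2932, aircraft=B737.
load_pct < 41 → false
load_pct < 90 and dist_km >= 3378 → false
load_pct < 93 → false
load_pct < 97 and aircraft <> 'B737' → false
No prior WHEN matched → ELSE → T3

T3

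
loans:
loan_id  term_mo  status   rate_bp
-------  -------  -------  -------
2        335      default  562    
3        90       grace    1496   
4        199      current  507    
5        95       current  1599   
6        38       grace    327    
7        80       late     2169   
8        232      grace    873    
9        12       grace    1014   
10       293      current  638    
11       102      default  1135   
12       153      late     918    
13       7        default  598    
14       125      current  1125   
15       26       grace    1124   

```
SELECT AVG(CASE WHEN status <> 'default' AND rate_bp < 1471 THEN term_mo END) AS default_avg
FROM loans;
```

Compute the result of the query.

loan_id=2: ✗
loan_id=3: ✗
loan_id=4: ✓ → 199
loan_id=5: ✗
loan_id=6: ✓ → 38
loan_id=7: ✗
loan_id=8: ✓ → 232
loan_id=9: ✓ → 12
loan_id=10: ✓ → 293
loan_id=11: ✗
loan_id=12: ✓ → 153
loan_id=13: ✗
loan_id=14: ✓ → 125
loan_id=15: ✓ → 26
default_avg = (199 + 38 + 232 + 12 + 293 + 153 + 125 + 26) / 8 = 134.75

134.75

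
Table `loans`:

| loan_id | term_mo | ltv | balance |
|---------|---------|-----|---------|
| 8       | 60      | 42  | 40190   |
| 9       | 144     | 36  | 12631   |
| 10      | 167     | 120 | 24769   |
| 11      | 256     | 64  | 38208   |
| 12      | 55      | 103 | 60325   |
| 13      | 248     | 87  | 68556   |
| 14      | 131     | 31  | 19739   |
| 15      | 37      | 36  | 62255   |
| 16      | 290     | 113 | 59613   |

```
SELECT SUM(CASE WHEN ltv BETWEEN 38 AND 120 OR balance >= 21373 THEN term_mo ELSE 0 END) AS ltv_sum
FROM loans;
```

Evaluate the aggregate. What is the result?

1113

loan_id=8: ✓ → 60
loan_id=9: ✗
loan_id=10: ✓ → 167
loan_id=11: ✓ → 256
loan_id=12: ✓ → 55
loan_id=13: ✓ → 248
loan_id=14: ✗
loan_id=15: ✓ → 37
loan_id=16: ✓ → 290
ltv_sum = 60 + 167 + 256 + 55 + 248 + 37 + 290 = 1113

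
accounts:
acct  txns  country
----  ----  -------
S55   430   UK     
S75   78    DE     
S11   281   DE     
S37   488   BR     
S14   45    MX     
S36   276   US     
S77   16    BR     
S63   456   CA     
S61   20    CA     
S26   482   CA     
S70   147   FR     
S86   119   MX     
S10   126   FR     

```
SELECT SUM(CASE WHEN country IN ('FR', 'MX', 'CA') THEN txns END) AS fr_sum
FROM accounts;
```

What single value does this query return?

acct=S55: ✗
acct=S75: ✗
acct=S11: ✗
acct=S37: ✗
acct=S14: ✓ → 45
acct=S36: ✗
acct=S77: ✗
acct=S63: ✓ → 456
acct=S61: ✓ → 20
acct=S26: ✓ → 482
acct=S70: ✓ → 147
acct=S86: ✓ → 119
acct=S10: ✓ → 126
fr_sum = 45 + 456 + 20 + 482 + 147 + 119 + 126 = 1395

1395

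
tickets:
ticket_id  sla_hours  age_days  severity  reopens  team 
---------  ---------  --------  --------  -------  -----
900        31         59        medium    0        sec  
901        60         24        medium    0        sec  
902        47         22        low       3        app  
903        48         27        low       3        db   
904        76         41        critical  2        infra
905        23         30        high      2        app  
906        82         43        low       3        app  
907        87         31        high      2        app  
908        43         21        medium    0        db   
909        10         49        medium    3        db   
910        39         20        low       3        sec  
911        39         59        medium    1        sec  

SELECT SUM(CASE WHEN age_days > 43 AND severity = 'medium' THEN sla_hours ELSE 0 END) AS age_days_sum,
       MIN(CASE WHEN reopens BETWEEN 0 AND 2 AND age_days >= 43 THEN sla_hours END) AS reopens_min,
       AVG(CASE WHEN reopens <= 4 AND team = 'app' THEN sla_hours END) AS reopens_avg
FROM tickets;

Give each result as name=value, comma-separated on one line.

[age_days_sum: age_days > 43 AND severity = 'medium']
ticket_id=900: ✓ → 31
ticket_id=901: ✗
ticket_id=902: ✗
ticket_id=903: ✗
ticket_id=904: ✗
ticket_id=905: ✗
ticket_id=906: ✗
ticket_id=907: ✗
ticket_id=908: ✗
ticket_id=909: ✓ → 10
ticket_id=910: ✗
ticket_id=911: ✓ → 39
age_days_sum = 31 + 10 + 39 = 80
—
[reopens_min: reopens BETWEEN 0 AND 2 AND age_days >= 43]
ticket_id=900: ✓ → 31
ticket_id=901: ✗
ticket_id=902: ✗
ticket_id=903: ✗
ticket_id=904: ✗
ticket_id=905: ✗
ticket_id=906: ✗
ticket_id=907: ✗
ticket_id=908: ✗
ticket_id=909: ✗
ticket_id=910: ✗
ticket_id=911: ✓ → 39
reopens_min = MIN(31, 39) = 31
—
[reopens_avg: reopens <= 4 AND team = 'app']
ticket_id=900: ✗
ticket_id=901: ✗
ticket_id=902: ✓ → 47
ticket_id=903: ✗
ticket_id=904: ✗
ticket_id=905: ✓ → 23
ticket_id=906: ✓ → 82
ticket_id=907: ✓ → 87
ticket_id=908: ✗
ticket_id=909: ✗
ticket_id=910: ✗
ticket_id=911: ✗
reopens_avg = (47 + 23 + 82 + 87) / 4 = 59.75

age_days_sum=80, reopens_min=31, reopens_avg=59.75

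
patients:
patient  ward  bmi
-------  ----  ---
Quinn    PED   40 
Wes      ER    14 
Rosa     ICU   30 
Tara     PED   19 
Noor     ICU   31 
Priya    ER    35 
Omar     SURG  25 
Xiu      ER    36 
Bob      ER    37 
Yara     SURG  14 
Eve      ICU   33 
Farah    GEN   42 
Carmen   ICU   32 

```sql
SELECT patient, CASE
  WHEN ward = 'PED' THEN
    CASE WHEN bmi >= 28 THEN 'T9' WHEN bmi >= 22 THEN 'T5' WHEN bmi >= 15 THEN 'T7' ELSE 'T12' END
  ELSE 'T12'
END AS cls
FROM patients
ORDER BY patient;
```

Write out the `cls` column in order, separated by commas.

patient=Bob: ward='ER' → outer ELSE → T12
patient=Carmen: ward='ICU' → outer ELSE → T12
patient=Eve: ward='ICU' → outer ELSE → T12
patient=Farah: ward='GEN' → outer ELSE → T12
patient=Noor: ward='ICU' → outer ELSE → T12
patient=Omar: ward='SURG' → outer ELSE → T12
patient=Priya: ward='ER' → outer ELSE → T12
patient=Quinn: ward='PED' → inner[bmi >= 28] → T9
patient=Rosa: ward='ICU' → outer ELSE → T12
patient=Tara: ward='PED' → inner[bmi >= 15] → T7
patient=Wes: ward='ER' → outer ELSE → T12
patient=Xiu: ward='ER' → outer ELSE → T12
patient=Yara: ward='SURG' → outer ELSE → T12

T12, T12, T12, T12, T12, T12, T12, T9, T12, T7, T12, T12, T12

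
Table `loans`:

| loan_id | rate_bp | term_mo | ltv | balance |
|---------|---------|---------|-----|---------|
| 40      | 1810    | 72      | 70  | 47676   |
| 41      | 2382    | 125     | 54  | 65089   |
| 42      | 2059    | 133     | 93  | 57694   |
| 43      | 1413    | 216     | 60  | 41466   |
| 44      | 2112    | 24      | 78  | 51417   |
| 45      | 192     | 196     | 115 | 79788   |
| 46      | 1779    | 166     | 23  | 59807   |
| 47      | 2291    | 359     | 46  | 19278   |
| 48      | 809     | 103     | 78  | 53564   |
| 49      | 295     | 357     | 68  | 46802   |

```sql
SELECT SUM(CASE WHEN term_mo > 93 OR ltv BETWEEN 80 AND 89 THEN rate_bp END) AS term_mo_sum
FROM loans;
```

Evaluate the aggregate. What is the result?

11220

loan_id=40: ✗
loan_id=41: ✓ → 2382
loan_id=42: ✓ → 2059
loan_id=43: ✓ → 1413
loan_id=44: ✗
loan_id=45: ✓ → 192
loan_id=46: ✓ → 1779
loan_id=47: ✓ → 2291
loan_id=48: ✓ → 809
loan_id=49: ✓ → 295
term_mo_sum = 2382 + 2059 + 1413 + 192 + 1779 + 2291 + 809 + 295 = 11220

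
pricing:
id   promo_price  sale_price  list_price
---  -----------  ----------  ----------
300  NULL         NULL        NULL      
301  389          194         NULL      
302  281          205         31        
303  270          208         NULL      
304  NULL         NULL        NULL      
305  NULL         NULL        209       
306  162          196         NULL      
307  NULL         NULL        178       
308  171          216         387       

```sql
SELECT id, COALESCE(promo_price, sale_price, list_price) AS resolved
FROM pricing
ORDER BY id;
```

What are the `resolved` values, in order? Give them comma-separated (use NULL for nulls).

NULL, 389, 281, 270, NULL, 209, 162, 178, 171

id=300: promo_price=NULL, sale_price=NULL, list_price=NULL (all NULL) → NULL
id=301: promo_price=389 → 389
id=302: promo_price=281 → 281
id=303: promo_price=270 → 270
id=304: promo_price=NULL, sale_price=NULL, list_price=NULL (all NULL) → NULL
id=305: promo_price=NULL, sale_price=NULL, list_price=209 → 209
id=306: promo_price=162 → 162
id=307: promo_price=NULL, sale_price=NULL, list_price=178 → 178
id=308: promo_price=171 → 171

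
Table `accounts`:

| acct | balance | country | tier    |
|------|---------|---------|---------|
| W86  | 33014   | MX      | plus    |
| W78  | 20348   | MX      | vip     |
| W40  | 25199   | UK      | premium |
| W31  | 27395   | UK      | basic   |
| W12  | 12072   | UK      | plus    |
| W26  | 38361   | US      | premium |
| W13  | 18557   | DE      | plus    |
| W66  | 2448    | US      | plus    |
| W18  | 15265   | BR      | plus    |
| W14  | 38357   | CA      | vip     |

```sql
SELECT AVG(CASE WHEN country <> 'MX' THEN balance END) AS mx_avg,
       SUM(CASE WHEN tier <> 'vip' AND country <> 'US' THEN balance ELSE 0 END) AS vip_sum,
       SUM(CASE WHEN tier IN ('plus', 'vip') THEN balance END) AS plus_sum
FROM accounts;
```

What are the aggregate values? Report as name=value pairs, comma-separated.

mx_avg=22206.75, vip_sum=131502, plus_sum=140061

[mx_avg: country <> 'MX']
acct=W86: ✗
acct=W78: ✗
acct=W40: ✓ → 25199
acct=W31: ✓ → 27395
acct=W12: ✓ → 12072
acct=W26: ✓ → 38361
acct=W13: ✓ → 18557
acct=W66: ✓ → 2448
acct=W18: ✓ → 15265
acct=W14: ✓ → 38357
mx_avg = (25199 + 27395 + 12072 + 38361 + 18557 + 2448 + 15265 + 38357) / 8 = 22206.75
—
[vip_sum: tier <> 'vip' AND country <> 'US']
acct=W86: ✓ → 33014
acct=W78: ✗
acct=W40: ✓ → 25199
acct=W31: ✓ → 27395
acct=W12: ✓ → 12072
acct=W26: ✗
acct=W13: ✓ → 18557
acct=W66: ✗
acct=W18: ✓ → 15265
acct=W14: ✗
vip_sum = 33014 + 25199 + 27395 + 12072 + 18557 + 15265 = 131502
—
[plus_sum: tier IN ('plus', 'vip')]
acct=W86: ✓ → 33014
acct=W78: ✓ → 20348
acct=W40: ✗
acct=W31: ✗
acct=W12: ✓ → 12072
acct=W26: ✗
acct=W13: ✓ → 18557
acct=W66: ✓ → 2448
acct=W18: ✓ → 15265
acct=W14: ✓ → 38357
plus_sum = 33014 + 20348 + 12072 + 18557 + 2448 + 15265 + 38357 = 140061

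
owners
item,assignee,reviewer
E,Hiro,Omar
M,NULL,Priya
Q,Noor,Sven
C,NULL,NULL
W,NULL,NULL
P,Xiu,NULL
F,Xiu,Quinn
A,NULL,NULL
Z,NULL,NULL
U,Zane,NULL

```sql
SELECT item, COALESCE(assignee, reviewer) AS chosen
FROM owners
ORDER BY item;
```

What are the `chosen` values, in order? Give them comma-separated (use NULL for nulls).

item=A: assignee=NULL, reviewer=NULL (all NULL) → NULL
item=C: assignee=NULL, reviewer=NULL (all NULL) → NULL
item=E: assignee=Hiro → Hiro
item=F: assignee=Xiu → Xiu
item=M: assignee=NULL, reviewer=Priya → Priya
item=P: assignee=Xiu → Xiu
item=Q: assignee=Noor → Noor
item=U: assignee=Zane → Zane
item=W: assignee=NULL, reviewer=NULL (all NULL) → NULL
item=Z: assignee=NULL, reviewer=NULL (all NULL) → NULL

NULL, NULL, Hiro, Xiu, Priya, Xiu, Noor, Zane, NULL, NULL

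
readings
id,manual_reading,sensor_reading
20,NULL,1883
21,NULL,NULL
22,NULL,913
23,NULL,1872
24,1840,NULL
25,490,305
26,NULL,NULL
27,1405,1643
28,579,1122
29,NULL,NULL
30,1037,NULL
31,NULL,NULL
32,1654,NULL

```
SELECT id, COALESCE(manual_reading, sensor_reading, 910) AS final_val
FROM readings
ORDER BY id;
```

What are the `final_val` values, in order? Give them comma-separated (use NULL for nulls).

id=20: manual_reading=NULL, sensor_reading=1883 → 1883
id=21: manual_reading=NULL, sensor_reading=NULL, → literal 910 → 910
id=22: manual_reading=NULL, sensor_reading=913 → 913
id=23: manual_reading=NULL, sensor_reading=1872 → 1872
id=24: manual_reading=1840 → 1840
id=25: manual_reading=490 → 490
id=26: manual_reading=NULL, sensor_reading=NULL, → literal 910 → 910
id=27: manual_reading=1405 → 1405
id=28: manual_reading=579 → 579
id=29: manual_reading=NULL, sensor_reading=NULL, → literal 910 → 910
id=30: manual_reading=1037 → 1037
id=31: manual_reading=NULL, sensor_reading=NULL, → literal 910 → 910
id=32: manual_reading=1654 → 1654

1883, 910, 913, 1872, 1840, 490, 910, 1405, 579, 910, 1037, 910, 1654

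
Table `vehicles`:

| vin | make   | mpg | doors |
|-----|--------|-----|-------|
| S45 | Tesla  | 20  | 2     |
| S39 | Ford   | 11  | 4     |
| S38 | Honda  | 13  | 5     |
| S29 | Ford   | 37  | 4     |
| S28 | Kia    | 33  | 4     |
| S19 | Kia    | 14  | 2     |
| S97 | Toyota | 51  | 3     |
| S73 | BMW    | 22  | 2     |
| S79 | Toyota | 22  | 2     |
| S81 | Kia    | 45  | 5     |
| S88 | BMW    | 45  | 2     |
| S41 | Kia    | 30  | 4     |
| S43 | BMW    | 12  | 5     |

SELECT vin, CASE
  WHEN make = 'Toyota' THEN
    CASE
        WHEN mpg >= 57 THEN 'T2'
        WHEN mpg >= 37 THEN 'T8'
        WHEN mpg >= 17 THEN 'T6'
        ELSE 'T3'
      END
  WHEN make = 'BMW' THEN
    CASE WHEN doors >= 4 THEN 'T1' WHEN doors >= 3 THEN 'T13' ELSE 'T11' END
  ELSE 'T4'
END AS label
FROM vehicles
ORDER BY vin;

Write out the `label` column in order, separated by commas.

T4, T4, T4, T4, T4, T4, T1, T4, T11, T6, T4, T11, T8

vin=S19: make='Kia' → outer ELSE → T4
vin=S28: make='Kia' → outer ELSE → T4
vin=S29: make='Ford' → outer ELSE → T4
vin=S38: make='Honda' → outer ELSE → T4
vin=S39: make='Ford' → outer ELSE → T4
vin=S41: make='Kia' → outer ELSE → T4
vin=S43: make='BMW' → inner[doors >= 4] → T1
vin=S45: make='Tesla' → outer ELSE → T4
vin=S73: make='BMW' → inner[ELSE] → T11
vin=S79: make='Toyota' → inner[mpg >= 17] → T6
vin=S81: make='Kia' → outer ELSE → T4
vin=S88: make='BMW' → inner[ELSE] → T11
vin=S97: make='Toyota' → inner[mpg >= 37] → T8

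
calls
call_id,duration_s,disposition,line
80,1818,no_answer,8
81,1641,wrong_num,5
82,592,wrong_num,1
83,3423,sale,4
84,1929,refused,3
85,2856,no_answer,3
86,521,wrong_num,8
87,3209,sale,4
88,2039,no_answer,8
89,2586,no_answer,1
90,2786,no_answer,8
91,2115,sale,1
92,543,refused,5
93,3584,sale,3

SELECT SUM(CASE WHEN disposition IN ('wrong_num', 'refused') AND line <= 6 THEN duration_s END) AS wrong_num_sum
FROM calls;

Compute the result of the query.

call_id=80: ✗
call_id=81: ✓ → 1641
call_id=82: ✓ → 592
call_id=83: ✗
call_id=84: ✓ → 1929
call_id=85: ✗
call_id=86: ✗
call_id=87: ✗
call_id=88: ✗
call_id=89: ✗
call_id=90: ✗
call_id=91: ✗
call_id=92: ✓ → 543
call_id=93: ✗
wrong_num_sum = 1641 + 592 + 1929 + 543 = 4705

4705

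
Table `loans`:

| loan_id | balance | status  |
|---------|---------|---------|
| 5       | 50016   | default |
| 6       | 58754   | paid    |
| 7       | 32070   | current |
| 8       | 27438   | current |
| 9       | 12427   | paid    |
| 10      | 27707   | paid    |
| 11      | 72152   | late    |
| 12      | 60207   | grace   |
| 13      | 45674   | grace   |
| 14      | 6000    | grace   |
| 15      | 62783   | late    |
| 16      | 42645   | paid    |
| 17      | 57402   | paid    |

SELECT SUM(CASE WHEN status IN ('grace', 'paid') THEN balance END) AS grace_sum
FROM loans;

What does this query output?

310816

loan_id=5: ✗
loan_id=6: ✓ → 58754
loan_id=7: ✗
loan_id=8: ✗
loan_id=9: ✓ → 12427
loan_id=10: ✓ → 27707
loan_id=11: ✗
loan_id=12: ✓ → 60207
loan_id=13: ✓ → 45674
loan_id=14: ✓ → 6000
loan_id=15: ✗
loan_id=16: ✓ → 42645
loan_id=17: ✓ → 57402
grace_sum = 58754 + 12427 + 27707 + 60207 + 45674 + 6000 + 42645 + 57402 = 310816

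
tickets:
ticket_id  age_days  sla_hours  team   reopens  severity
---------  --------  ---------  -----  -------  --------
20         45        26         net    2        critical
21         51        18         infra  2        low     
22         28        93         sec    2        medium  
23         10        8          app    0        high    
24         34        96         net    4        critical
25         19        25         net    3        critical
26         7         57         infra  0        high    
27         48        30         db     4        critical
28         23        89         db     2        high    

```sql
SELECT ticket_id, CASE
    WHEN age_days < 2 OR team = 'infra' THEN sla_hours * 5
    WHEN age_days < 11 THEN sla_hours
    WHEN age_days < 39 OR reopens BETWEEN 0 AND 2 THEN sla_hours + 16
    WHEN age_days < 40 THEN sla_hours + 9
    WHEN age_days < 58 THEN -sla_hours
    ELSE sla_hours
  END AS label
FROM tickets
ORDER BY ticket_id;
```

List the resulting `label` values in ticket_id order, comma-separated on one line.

42, 90, 109, 8, 112, 41, 285, -30, 105

ticket_id=20: age_days < 39 OR reopens BETWEEN 0 AND 2 → 42
ticket_id=21: age_days < 2 OR team = 'infra' → 90
ticket_id=22: age_days < 39 OR reopens BETWEEN 0 AND 2 → 109
ticket_id=23: age_days < 11 → 8
ticket_id=24: age_days < 39 OR reopens BETWEEN 0 AND 2 → 112
ticket_id=25: age_days < 39 OR reopens BETWEEN 0 AND 2 → 41
ticket_id=26: age_days < 2 OR team = 'infra' → 285
ticket_id=27: age_days < 58 → -30
ticket_id=28: age_days < 39 OR reopens BETWEEN 0 AND 2 → 105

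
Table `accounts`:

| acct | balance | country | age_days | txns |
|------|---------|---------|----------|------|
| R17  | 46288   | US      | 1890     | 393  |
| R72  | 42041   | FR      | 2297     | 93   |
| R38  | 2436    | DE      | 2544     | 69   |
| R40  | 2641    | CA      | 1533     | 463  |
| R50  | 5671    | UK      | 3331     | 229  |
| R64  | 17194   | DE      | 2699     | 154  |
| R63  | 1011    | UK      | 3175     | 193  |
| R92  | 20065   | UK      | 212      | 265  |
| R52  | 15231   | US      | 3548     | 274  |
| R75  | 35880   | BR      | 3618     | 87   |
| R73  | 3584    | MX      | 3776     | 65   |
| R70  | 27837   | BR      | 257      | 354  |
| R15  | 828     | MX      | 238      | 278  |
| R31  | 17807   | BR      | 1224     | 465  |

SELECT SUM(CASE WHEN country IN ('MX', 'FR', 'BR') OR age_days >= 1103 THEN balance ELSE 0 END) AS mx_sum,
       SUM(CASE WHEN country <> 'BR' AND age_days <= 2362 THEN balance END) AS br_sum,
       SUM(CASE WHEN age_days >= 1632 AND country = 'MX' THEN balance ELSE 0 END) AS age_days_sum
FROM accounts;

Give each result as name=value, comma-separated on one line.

[mx_sum: country IN ('MX', 'FR', 'BR') OR age_days >= 1103]
acct=R17: ✓ → 46288
acct=R72: ✓ → 42041
acct=R38: ✓ → 2436
acct=R40: ✓ → 2641
acct=R50: ✓ → 5671
acct=R64: ✓ → 17194
acct=R63: ✓ → 1011
acct=R92: ✗
acct=R52: ✓ → 15231
acct=R75: ✓ → 35880
acct=R73: ✓ → 3584
acct=R70: ✓ → 27837
acct=R15: ✓ → 828
acct=R31: ✓ → 17807
mx_sum = 46288 + 42041 + 2436 + 2641 + 5671 + 17194 + 1011 + 15231 + 35880 + 3584 + 27837 + 828 + 17807 = 218449
—
[br_sum: country <> 'BR' AND age_days <= 2362]
acct=R17: ✓ → 46288
acct=R72: ✓ → 42041
acct=R38: ✗
acct=R40: ✓ → 2641
acct=R50: ✗
acct=R64: ✗
acct=R63: ✗
acct=R92: ✓ → 20065
acct=R52: ✗
acct=R75: ✗
acct=R73: ✗
acct=R70: ✗
acct=R15: ✓ → 828
acct=R31: ✗
br_sum = 46288 + 42041 + 2641 + 20065 + 828 = 111863
—
[age_days_sum: age_days >= 1632 AND country = 'MX']
acct=R17: ✗
acct=R72: ✗
acct=R38: ✗
acct=R40: ✗
acct=R50: ✗
acct=R64: ✗
acct=R63: ✗
acct=R92: ✗
acct=R52: ✗
acct=R75: ✗
acct=R73: ✓ → 3584
acct=R70: ✗
acct=R15: ✗
acct=R31: ✗
age_days_sum = 3584

mx_sum=218449, br_sum=111863, age_days_sum=3584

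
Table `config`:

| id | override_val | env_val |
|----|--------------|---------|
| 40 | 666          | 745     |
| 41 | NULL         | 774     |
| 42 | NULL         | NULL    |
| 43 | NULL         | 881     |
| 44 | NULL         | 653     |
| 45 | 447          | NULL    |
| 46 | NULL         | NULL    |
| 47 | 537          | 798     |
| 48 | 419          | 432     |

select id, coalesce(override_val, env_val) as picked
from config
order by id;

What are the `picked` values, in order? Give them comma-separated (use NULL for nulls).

666, 774, NULL, 881, 653, 447, NULL, 537, 419

id=40: override_val=666 → 666
id=41: override_val=NULL, env_val=774 → 774
id=42: override_val=NULL, env_val=NULL (all NULL) → NULL
id=43: override_val=NULL, env_val=881 → 881
id=44: override_val=NULL, env_val=653 → 653
id=45: override_val=447 → 447
id=46: override_val=NULL, env_val=NULL (all NULL) → NULL
id=47: override_val=537 → 537
id=48: override_val=419 → 419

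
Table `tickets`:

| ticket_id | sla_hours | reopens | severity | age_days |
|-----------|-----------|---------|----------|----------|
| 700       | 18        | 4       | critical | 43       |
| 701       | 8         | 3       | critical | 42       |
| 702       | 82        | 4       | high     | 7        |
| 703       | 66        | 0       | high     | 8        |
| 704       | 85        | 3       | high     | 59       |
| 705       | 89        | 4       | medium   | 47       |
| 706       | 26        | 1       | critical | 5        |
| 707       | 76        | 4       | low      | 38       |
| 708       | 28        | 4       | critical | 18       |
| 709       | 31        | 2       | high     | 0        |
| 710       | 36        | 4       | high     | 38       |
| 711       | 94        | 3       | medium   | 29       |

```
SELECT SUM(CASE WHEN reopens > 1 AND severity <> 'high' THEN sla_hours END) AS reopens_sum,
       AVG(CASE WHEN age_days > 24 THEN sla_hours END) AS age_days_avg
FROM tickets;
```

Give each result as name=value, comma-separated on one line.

[reopens_sum: reopens > 1 AND severity <> 'high']
ticket_id=700: ✓ → 18
ticket_id=701: ✓ → 8
ticket_id=702: ✗
ticket_id=703: ✗
ticket_id=704: ✗
ticket_id=705: ✓ → 89
ticket_id=706: ✗
ticket_id=707: ✓ → 76
ticket_id=708: ✓ → 28
ticket_id=709: ✗
ticket_id=710: ✗
ticket_id=711: ✓ → 94
reopens_sum = 18 + 8 + 89 + 76 + 28 + 94 = 313
—
[age_days_avg: age_days > 24]
ticket_id=700: ✓ → 18
ticket_id=701: ✓ → 8
ticket_id=702: ✗
ticket_id=703: ✗
ticket_id=704: ✓ → 85
ticket_id=705: ✓ → 89
ticket_id=706: ✗
ticket_id=707: ✓ → 76
ticket_id=708: ✗
ticket_id=709: ✗
ticket_id=710: ✓ → 36
ticket_id=711: ✓ → 94
age_days_avg = (18 + 8 + 85 + 89 + 76 + 36 + 94) / 7 = 58

reopens_sum=313, age_days_avg=58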